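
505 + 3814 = 4319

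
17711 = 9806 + 7905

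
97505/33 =2954 + 23/33=2954.70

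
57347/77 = 57347/77 = 744.77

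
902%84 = 62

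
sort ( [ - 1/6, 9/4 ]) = [ - 1/6,9/4]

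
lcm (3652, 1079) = 47476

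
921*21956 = 20221476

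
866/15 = 866/15 = 57.73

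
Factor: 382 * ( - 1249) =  - 477118 = - 2^1*191^1*1249^1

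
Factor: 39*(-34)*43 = -57018 = - 2^1 * 3^1*13^1*17^1*43^1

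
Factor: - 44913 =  - 3^1 *11^1 * 1361^1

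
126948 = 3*42316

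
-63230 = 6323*( - 10) 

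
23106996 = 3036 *7611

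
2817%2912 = 2817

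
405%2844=405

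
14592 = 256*57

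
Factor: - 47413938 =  - 2^1*3^1 *11^1*13^1*73^1*757^1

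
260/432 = 65/108 = 0.60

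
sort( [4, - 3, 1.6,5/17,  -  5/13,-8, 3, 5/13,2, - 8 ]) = [-8, - 8, - 3,  -  5/13, 5/17, 5/13, 1.6, 2, 3, 4]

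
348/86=4+ 2/43 = 4.05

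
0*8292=0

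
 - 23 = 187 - 210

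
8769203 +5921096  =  14690299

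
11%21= 11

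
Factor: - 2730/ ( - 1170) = 7/3 = 3^( - 1)*7^1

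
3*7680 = 23040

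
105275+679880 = 785155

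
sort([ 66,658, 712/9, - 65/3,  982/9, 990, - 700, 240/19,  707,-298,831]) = [-700, -298, - 65/3, 240/19, 66,712/9, 982/9,658, 707,831,990] 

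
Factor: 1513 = 17^1*89^1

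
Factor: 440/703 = 2^3*5^1*11^1*19^ ( - 1)*37^( - 1 ) 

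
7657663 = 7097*1079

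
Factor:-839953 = -17^1*49409^1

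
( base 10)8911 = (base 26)d4j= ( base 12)51A7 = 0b10001011001111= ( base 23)GJA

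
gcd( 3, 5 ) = 1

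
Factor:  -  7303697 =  - 659^1*11083^1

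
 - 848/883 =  - 848/883 = -0.96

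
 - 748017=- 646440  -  101577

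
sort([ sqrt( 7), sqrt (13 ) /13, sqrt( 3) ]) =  [sqrt( 13 )/13, sqrt(3 ),sqrt( 7 )]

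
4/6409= 4/6409=0.00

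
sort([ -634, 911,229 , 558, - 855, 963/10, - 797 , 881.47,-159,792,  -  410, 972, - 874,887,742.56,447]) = [ - 874,-855,-797,  -  634,  -  410, - 159,963/10, 229, 447,558, 742.56, 792, 881.47,887,  911,972 ]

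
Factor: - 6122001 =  - 3^1*113^1* 18059^1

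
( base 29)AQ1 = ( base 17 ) 1EC2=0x23cd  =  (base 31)9GK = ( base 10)9165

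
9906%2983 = 957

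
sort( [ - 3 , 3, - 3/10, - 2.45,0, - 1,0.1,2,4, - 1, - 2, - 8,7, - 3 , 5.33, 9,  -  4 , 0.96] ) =[ - 8, - 4,-3, - 3,  -  2.45,-2,-1, -1, - 3/10,0 , 0.1,0.96,2,3,4,  5.33,7,9] 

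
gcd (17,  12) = 1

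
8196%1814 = 940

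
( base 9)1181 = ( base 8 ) 1563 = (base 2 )1101110011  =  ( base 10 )883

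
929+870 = 1799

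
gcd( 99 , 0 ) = 99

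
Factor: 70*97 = 2^1 * 5^1*7^1 * 97^1 = 6790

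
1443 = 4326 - 2883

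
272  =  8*34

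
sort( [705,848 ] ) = [ 705,848 ]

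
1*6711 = 6711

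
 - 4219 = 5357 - 9576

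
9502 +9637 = 19139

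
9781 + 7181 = 16962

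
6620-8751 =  - 2131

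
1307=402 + 905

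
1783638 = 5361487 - 3577849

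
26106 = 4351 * 6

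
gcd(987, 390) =3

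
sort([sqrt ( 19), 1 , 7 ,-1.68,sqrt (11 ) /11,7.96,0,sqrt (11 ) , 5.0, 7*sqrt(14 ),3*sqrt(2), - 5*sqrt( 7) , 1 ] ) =[-5* sqrt(7),  -  1.68, 0,sqrt( 11)/11,  1,1,sqrt(11),3*sqrt (2),sqrt(19 ),5.0, 7, 7.96, 7*sqrt(14) ] 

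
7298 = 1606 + 5692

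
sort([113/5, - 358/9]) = [  -  358/9,113/5]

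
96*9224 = 885504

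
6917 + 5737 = 12654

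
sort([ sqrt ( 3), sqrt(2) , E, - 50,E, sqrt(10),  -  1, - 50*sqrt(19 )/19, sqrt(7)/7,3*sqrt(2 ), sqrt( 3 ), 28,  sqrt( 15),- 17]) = [ - 50, - 17,-50*sqrt(19 ) /19 , - 1, sqrt(7 ) /7,sqrt( 2), sqrt( 3),  sqrt(3 ), E, E, sqrt(10), sqrt (15),3*sqrt(2 ),28 ]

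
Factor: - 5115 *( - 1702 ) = 8705730 = 2^1*3^1*5^1*11^1*23^1*31^1*37^1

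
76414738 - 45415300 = 30999438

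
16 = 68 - 52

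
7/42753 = 7/42753 = 0.00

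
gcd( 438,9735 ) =3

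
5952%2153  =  1646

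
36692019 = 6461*5679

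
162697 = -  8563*( - 19) 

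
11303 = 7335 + 3968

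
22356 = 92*243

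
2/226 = 1/113=0.01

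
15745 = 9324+6421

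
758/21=758/21 = 36.10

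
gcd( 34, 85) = 17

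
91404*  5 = 457020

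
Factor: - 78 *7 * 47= - 25662 = -  2^1*  3^1*7^1*13^1*47^1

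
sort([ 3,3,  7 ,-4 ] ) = [ - 4,3, 3, 7 ]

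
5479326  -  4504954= 974372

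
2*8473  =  16946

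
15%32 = 15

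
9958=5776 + 4182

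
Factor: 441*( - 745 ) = - 3^2 *5^1 * 7^2 * 149^1 = - 328545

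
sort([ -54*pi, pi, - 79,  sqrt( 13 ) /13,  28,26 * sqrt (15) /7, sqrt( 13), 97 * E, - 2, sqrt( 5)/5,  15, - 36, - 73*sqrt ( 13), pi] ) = [ - 73 * sqrt(13), - 54 * pi, - 79,-36, - 2,  sqrt ( 13 )/13, sqrt( 5 ) /5, pi, pi, sqrt( 13), 26*sqrt( 15)/7 , 15,28,  97 * E]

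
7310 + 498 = 7808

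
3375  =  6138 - 2763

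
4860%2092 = 676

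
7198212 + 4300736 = 11498948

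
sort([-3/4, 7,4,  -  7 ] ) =[ - 7, - 3/4 , 4, 7] 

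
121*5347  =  646987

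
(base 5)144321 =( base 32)623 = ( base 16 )1843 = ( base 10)6211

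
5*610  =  3050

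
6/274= 3/137 = 0.02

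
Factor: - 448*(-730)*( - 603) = -197205120 = -2^7 * 3^2 *5^1*7^1*67^1*73^1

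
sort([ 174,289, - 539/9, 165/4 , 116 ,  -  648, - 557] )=[ - 648, - 557,-539/9,165/4, 116, 174 , 289]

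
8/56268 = 2/14067 = 0.00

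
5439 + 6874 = 12313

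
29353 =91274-61921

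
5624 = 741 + 4883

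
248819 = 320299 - 71480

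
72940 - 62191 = 10749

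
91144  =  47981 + 43163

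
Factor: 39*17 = 663 = 3^1*13^1*17^1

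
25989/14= 25989/14 = 1856.36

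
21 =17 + 4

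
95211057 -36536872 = 58674185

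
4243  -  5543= - 1300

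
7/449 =7/449 =0.02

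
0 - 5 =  - 5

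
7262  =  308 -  - 6954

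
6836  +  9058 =15894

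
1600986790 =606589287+994397503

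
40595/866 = 46 + 759/866 = 46.88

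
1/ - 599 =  - 1/599= - 0.00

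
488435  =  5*97687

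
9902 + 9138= 19040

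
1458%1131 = 327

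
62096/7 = 62096/7 = 8870.86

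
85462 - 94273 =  - 8811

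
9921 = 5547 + 4374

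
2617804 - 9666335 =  - 7048531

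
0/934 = 0 = 0.00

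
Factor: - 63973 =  - 7^1*13^1*19^1 * 37^1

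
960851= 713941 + 246910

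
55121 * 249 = 13725129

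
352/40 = 8 + 4/5 =8.80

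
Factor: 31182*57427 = 2^1*3^1 * 5197^1*57427^1=1790688714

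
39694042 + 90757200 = 130451242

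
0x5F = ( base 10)95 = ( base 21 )4b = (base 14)6b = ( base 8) 137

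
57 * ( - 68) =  - 3876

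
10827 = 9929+898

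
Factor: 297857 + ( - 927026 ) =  - 629169  =  - 3^1*401^1*523^1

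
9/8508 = 3/2836=0.00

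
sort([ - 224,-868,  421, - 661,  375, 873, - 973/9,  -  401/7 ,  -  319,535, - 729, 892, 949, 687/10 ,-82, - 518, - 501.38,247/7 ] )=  [ - 868, - 729, - 661, - 518, - 501.38  , - 319, - 224, - 973/9, - 82 ,  -  401/7,247/7, 687/10, 375,421,  535,873,892,949 ]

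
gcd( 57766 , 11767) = 1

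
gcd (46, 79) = 1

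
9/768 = 3/256 = 0.01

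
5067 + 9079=14146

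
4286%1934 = 418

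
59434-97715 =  - 38281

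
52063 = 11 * 4733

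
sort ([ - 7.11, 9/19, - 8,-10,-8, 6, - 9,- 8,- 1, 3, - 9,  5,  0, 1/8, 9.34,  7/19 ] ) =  [ - 10, - 9,  -  9,-8, - 8 ,- 8, - 7.11,-1, 0,  1/8,7/19,  9/19, 3,5,6,  9.34 ] 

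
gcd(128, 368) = 16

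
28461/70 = 28461/70 = 406.59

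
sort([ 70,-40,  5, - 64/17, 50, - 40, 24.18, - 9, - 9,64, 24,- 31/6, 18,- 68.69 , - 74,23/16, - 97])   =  [-97,  -  74,-68.69, - 40,  -  40,-9, - 9, - 31/6, - 64/17, 23/16, 5, 18, 24, 24.18,  50, 64, 70]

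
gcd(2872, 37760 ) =8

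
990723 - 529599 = 461124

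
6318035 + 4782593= 11100628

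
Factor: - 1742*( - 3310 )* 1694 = 2^3 * 5^1*7^1*11^2*13^1 *67^1*331^1 = 9767637880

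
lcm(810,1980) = 17820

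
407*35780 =14562460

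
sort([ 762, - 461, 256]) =[ - 461,256, 762] 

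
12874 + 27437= 40311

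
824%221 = 161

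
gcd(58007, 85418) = 1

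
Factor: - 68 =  - 2^2*17^1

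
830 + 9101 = 9931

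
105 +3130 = 3235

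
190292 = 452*421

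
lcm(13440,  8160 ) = 228480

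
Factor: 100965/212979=5^1 * 13^( - 1 )*43^( - 1)*53^1 = 265/559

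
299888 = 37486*8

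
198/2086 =99/1043 = 0.09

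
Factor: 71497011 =3^1*47^1 * 507071^1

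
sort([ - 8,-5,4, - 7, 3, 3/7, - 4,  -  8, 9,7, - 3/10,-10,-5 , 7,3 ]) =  [-10, - 8, - 8,-7,  -  5,  -  5,-4 ,-3/10,3/7, 3, 3, 4,7, 7,  9]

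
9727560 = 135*72056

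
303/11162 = 303/11162=0.03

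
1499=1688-189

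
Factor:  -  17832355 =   -  5^1*19^1*337^1*557^1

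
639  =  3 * 213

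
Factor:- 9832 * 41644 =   -  409443808 = -2^5*29^1*359^1*1229^1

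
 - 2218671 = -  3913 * 567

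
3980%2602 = 1378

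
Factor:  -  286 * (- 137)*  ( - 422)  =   -2^2 * 11^1*13^1*137^1*211^1=-16534804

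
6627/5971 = 6627/5971 = 1.11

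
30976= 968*32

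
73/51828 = 73/51828= 0.00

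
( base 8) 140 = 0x60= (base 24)40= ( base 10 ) 96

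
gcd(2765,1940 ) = 5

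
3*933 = 2799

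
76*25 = 1900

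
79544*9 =715896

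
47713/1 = 47713=47713.00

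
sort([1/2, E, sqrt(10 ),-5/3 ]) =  [  -  5/3, 1/2, E, sqrt ( 10)] 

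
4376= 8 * 547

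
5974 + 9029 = 15003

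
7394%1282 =984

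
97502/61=1598  +  24/61 = 1598.39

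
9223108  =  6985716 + 2237392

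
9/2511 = 1/279= 0.00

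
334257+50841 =385098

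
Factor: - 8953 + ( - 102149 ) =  - 2^1*3^1 * 18517^1 = - 111102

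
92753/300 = 309 + 53/300 = 309.18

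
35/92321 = 35/92321 =0.00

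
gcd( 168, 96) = 24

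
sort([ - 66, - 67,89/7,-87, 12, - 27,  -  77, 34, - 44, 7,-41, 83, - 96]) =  [  -  96,-87, - 77, - 67,-66, - 44,-41,  -  27, 7, 12, 89/7 , 34, 83 ] 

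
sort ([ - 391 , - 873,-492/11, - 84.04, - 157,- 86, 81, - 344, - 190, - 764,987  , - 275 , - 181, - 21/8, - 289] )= [ - 873, -764, -391, - 344, - 289, - 275, - 190,- 181  , - 157, - 86,- 84.04, - 492/11, - 21/8, 81, 987]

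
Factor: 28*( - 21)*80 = -47040 = - 2^6 * 3^1*5^1*7^2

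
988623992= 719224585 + 269399407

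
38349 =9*4261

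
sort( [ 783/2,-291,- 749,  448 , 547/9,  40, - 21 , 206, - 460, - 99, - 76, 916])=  [-749 , - 460, - 291, - 99, - 76,-21,40 , 547/9,206,783/2,448, 916]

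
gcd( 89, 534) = 89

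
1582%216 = 70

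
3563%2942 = 621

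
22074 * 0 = 0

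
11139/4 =2784+3/4  =  2784.75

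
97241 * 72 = 7001352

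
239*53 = 12667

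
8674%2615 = 829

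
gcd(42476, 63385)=7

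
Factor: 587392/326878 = 2^6*13^1*463^( - 1 ) = 832/463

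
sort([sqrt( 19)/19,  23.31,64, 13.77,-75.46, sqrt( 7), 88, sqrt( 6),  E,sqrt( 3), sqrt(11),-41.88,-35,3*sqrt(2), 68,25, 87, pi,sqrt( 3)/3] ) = [ - 75.46, - 41.88, - 35, sqrt( 19) /19,  sqrt( 3)/3, sqrt ( 3), sqrt( 6),  sqrt (7), E,pi, sqrt( 11 ),3*sqrt( 2 ), 13.77, 23.31, 25,64, 68,87, 88 ] 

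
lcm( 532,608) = 4256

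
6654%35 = 4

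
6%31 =6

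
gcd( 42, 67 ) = 1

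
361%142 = 77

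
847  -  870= - 23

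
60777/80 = 60777/80=759.71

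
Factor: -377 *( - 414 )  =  156078 = 2^1*3^2 * 13^1*23^1 * 29^1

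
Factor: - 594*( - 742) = 440748 = 2^2*3^3* 7^1 * 11^1*53^1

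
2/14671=2/14671 = 0.00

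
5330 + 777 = 6107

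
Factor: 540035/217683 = 3^( - 2)*5^1*19^( - 2)*67^( - 1)*108007^1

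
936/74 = 468/37=12.65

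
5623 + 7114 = 12737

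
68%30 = 8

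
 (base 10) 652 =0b1010001100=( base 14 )348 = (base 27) o4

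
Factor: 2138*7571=16186798 = 2^1*67^1*113^1*1069^1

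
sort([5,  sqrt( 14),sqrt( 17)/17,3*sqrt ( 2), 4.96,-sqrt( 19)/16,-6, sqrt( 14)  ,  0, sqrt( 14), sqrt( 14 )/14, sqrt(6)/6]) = [ - 6,-sqrt (19)/16, 0, sqrt( 17)/17,sqrt( 14)/14,sqrt(6 ) /6, sqrt( 14), sqrt( 14),sqrt (14),  3 *sqrt( 2), 4.96, 5 ] 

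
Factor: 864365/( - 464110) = -172873/92822 = - 2^(  -  1)*17^1*10169^1*46411^( - 1 ) 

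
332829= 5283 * 63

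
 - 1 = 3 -4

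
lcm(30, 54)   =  270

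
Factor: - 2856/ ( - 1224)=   7/3 = 3^( - 1 )*7^1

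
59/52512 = 59/52512 = 0.00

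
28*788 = 22064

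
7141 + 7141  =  14282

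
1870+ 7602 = 9472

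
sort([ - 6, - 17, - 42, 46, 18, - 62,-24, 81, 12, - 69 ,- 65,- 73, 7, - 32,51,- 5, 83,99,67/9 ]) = [ - 73, - 69, - 65,-62, - 42, - 32, - 24,-17, - 6, -5 , 7, 67/9, 12, 18,46, 51, 81,83, 99] 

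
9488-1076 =8412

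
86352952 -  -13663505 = 100016457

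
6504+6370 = 12874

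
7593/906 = 2531/302 = 8.38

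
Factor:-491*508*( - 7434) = 2^3*3^2*7^1*59^1*127^1*491^1 =1854247752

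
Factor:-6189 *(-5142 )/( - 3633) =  - 2^1*3^1*7^( - 1)*173^( - 1 )* 857^1 *2063^1 = - 10607946/1211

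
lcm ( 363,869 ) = 28677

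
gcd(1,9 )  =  1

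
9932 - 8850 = 1082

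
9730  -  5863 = 3867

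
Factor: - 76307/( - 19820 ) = 2^(-2)*5^(-1 )*7^1*11^1 = 77/20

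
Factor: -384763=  - 37^1*10399^1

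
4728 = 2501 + 2227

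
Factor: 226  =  2^1*113^1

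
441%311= 130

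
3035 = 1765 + 1270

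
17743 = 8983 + 8760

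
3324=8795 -5471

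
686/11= 686/11 = 62.36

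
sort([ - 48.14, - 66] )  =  [ - 66, - 48.14]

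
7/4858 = 1/694 = 0.00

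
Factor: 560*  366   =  2^5 * 3^1 * 5^1*7^1*61^1 = 204960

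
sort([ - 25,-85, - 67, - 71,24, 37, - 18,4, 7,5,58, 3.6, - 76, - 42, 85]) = [ - 85, - 76, - 71,-67, - 42, - 25, - 18, 3.6,4, 5,7,24, 37, 58,  85]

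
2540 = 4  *635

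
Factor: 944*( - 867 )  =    -  818448= -  2^4*3^1 * 17^2*59^1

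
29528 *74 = 2185072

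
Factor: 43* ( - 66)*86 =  - 2^2*3^1*11^1* 43^2= - 244068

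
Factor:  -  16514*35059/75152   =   -2^( - 3 )*7^( - 1 )*11^(  -  1 )*23^1*61^( - 1)*359^1*35059^1  =  -289482163/37576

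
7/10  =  7/10 = 0.70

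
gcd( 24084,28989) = 9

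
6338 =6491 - 153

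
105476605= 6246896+99229709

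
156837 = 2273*69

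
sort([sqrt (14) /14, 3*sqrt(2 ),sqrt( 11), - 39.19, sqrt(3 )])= [ - 39.19,sqrt( 14 )/14,  sqrt(3), sqrt ( 11), 3 * sqrt(2)]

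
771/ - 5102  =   - 1 + 4331/5102= - 0.15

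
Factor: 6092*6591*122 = 2^3 * 3^1*13^3*61^1*1523^1 =4898589384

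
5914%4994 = 920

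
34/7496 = 17/3748 = 0.00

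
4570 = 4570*1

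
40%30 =10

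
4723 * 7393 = 34917139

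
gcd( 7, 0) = 7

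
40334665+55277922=95612587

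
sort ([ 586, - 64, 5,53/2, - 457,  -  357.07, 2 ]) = [ - 457,  -  357.07, - 64, 2 , 5 , 53/2 , 586]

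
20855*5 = 104275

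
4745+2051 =6796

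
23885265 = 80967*295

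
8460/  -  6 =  - 1410/1 =- 1410.00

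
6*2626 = 15756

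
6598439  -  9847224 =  - 3248785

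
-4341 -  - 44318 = 39977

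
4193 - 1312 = 2881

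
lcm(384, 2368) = 14208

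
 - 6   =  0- 6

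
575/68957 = 575/68957 = 0.01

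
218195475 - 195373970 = 22821505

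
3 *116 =348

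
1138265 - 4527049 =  - 3388784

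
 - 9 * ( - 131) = 1179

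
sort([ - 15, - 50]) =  [  -  50,-15 ]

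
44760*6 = 268560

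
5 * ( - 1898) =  - 9490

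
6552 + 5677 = 12229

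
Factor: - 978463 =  - 978463^1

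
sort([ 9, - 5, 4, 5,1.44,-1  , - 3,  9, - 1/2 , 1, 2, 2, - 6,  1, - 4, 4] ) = [ - 6, -5 , - 4, - 3, - 1, - 1/2, 1,1, 1.44,2, 2, 4, 4, 5 , 9, 9]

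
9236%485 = 21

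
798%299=200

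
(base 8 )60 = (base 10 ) 48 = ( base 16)30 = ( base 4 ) 300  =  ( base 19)2A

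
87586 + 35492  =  123078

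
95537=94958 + 579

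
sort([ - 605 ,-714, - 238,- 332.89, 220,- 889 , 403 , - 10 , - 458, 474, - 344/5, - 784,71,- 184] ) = [-889 , - 784, - 714,  -  605, - 458, - 332.89, - 238, - 184 , - 344/5, - 10,  71,220, 403,474]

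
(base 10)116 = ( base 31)3n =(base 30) 3Q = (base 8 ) 164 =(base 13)8C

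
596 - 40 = 556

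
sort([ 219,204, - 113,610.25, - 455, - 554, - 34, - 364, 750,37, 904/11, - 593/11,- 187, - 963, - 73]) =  [- 963,- 554, - 455, - 364, - 187, -113,- 73, - 593/11, - 34,  37,  904/11,204,219,610.25,750 ] 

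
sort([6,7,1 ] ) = [1,6,7]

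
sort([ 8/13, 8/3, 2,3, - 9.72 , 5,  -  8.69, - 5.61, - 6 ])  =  [ - 9.72,-8.69, -6, - 5.61, 8/13, 2 , 8/3, 3,5 ] 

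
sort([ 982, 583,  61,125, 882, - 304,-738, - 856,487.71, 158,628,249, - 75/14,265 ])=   [ - 856,-738, - 304, - 75/14,61,125,158,249, 265,487.71, 583,628,882,982]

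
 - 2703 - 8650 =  - 11353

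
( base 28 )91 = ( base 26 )9j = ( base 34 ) 7F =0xFD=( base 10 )253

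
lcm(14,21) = 42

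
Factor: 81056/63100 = 2^3*5^(-2)*17^1*149^1* 631^ ( - 1)=20264/15775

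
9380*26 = 243880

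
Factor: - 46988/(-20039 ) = 2^2*17^1*29^( - 1 ) = 68/29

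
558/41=558/41  =  13.61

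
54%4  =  2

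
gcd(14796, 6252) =12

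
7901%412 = 73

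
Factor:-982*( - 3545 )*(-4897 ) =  - 17047387430 = -2^1*5^1*59^1*83^1* 491^1*709^1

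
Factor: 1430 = 2^1*5^1*11^1*13^1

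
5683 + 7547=13230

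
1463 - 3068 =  - 1605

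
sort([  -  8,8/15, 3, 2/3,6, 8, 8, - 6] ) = [ - 8, - 6,8/15, 2/3, 3, 6,8, 8]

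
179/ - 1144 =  - 1 + 965/1144= - 0.16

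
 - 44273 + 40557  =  -3716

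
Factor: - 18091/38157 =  - 229/483 =- 3^( -1)*7^( - 1 ) * 23^( - 1)*229^1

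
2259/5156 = 2259/5156 = 0.44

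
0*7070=0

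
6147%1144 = 427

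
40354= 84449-44095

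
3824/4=956=956.00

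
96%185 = 96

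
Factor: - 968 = -2^3*11^2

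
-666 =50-716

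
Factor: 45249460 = 2^2 * 5^1*31^1*59^1*1237^1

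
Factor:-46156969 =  - 661^1*69829^1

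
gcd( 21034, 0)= 21034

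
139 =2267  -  2128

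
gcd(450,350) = 50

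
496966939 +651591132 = 1148558071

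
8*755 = 6040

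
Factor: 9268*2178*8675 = 175110982200 = 2^3* 3^2*5^2*7^1 * 11^2*331^1*347^1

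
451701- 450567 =1134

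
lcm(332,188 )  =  15604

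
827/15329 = 827/15329 = 0.05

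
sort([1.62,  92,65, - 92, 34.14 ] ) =[ - 92, 1.62, 34.14, 65, 92] 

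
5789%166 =145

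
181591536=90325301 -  -91266235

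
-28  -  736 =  - 764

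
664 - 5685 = - 5021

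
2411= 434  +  1977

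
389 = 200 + 189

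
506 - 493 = 13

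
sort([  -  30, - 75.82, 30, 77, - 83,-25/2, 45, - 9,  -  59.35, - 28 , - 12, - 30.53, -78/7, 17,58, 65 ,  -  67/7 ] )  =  [- 83, - 75.82, - 59.35,-30.53, - 30, - 28,-25/2,  -  12, - 78/7,-67/7, - 9, 17, 30 , 45, 58, 65,77] 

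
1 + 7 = 8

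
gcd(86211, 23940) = 9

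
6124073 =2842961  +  3281112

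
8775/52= 675/4 =168.75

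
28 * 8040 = 225120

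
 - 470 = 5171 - 5641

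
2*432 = 864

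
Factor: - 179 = - 179^1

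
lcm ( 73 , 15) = 1095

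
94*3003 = 282282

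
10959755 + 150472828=161432583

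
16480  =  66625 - 50145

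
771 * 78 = 60138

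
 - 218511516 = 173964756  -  392476272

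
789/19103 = 789/19103 = 0.04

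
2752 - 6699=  - 3947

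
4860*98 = 476280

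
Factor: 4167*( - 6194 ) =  - 2^1*3^2*19^1*163^1*463^1 = - 25810398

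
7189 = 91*79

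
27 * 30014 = 810378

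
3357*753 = 2527821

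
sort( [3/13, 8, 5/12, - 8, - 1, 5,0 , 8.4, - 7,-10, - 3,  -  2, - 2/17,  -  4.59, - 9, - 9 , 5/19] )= [ - 10 , - 9, - 9,-8 ,-7,- 4.59, - 3, - 2,-1,-2/17, 0 , 3/13 , 5/19,5/12,5, 8, 8.4] 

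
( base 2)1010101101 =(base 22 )193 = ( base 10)685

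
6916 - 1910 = 5006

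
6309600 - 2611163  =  3698437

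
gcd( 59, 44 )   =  1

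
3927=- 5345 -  - 9272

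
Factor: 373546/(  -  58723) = -2^1 * 7^ ( - 1)*8389^ ( - 1)*  186773^1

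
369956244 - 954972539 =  - 585016295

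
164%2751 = 164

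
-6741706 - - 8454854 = 1713148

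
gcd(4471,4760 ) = 17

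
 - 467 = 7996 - 8463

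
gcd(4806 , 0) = 4806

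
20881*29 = 605549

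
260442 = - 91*( - 2862) 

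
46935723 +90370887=137306610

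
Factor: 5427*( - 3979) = -3^4*23^1*67^1*173^1 = - 21594033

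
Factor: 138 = 2^1*3^1 * 23^1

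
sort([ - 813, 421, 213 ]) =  [-813, 213 , 421 ] 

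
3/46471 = 3/46471 = 0.00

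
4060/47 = 86 + 18/47 = 86.38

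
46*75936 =3493056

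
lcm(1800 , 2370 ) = 142200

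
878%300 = 278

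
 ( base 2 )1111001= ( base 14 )89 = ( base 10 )121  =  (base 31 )3S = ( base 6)321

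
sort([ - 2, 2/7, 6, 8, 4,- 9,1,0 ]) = [-9,- 2, 0 , 2/7,1, 4, 6, 8] 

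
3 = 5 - 2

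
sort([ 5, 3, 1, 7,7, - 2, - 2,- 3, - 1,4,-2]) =[ - 3, - 2, - 2,-2, - 1, 1,  3, 4,  5, 7, 7]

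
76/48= 1 + 7/12  =  1.58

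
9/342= 1/38 = 0.03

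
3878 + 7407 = 11285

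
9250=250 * 37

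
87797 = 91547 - 3750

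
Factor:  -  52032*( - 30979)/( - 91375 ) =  - 1611899328/91375 = - 2^6*3^1*5^( - 3 )*13^1*17^( - 1)*43^( - 1)*271^1* 2383^1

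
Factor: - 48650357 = - 7^1*257^1*27043^1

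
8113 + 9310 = 17423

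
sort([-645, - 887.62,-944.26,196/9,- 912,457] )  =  [ - 944.26,- 912, - 887.62, -645,196/9,457]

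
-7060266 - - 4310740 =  - 2749526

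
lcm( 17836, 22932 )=160524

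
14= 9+5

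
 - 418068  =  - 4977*84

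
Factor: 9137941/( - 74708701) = - 727^( - 1)*102763^(  -  1) * 9137941^1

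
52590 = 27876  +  24714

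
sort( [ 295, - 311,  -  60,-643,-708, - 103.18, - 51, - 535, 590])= [- 708, - 643, - 535,  -  311,- 103.18,  -  60, - 51,295,  590 ]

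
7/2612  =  7/2612 = 0.00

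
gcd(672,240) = 48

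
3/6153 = 1/2051 = 0.00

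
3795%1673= 449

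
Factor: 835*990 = 2^1*3^2*5^2*11^1*167^1 =826650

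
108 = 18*6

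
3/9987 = 1/3329 = 0.00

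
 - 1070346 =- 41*26106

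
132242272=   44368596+87873676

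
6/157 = 6/157 = 0.04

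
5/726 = 5/726 = 0.01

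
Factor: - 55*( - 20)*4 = 4400 = 2^4*5^2*11^1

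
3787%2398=1389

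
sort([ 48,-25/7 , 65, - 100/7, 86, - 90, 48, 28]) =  [ - 90, - 100/7,-25/7,28,  48,48,65  ,  86 ]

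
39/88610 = 39/88610=0.00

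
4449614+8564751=13014365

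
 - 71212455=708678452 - 779890907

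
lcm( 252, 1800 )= 12600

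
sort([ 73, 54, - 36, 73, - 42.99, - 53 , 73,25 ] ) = [ - 53, - 42.99, - 36,  25 , 54,73,73, 73]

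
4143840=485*8544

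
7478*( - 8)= -59824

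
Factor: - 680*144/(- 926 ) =48960/463= 2^6  *3^2*5^1*17^1*463^( - 1)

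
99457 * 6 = 596742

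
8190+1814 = 10004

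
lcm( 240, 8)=240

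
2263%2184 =79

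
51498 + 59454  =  110952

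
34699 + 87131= 121830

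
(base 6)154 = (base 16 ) 46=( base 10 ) 70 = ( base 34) 22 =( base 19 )3D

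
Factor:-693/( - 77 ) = 9 = 3^2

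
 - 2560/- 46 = 55 + 15/23 = 55.65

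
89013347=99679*893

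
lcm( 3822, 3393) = 332514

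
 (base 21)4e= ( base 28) 3E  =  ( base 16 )62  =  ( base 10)98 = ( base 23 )46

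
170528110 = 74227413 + 96300697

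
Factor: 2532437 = 2532437^1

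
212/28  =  53/7 = 7.57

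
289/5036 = 289/5036= 0.06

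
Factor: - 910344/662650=-996/725 = -2^2 * 3^1*5^( -2)*29^(-1 ) * 83^1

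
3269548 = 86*38018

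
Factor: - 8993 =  - 17^1 * 23^2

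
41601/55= 41601/55 = 756.38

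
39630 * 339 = 13434570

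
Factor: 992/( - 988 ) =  - 2^3 *13^ ( - 1) * 19^( - 1)*31^1  =  - 248/247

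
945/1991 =945/1991 = 0.47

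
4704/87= 1568/29 = 54.07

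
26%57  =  26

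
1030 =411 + 619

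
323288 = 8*40411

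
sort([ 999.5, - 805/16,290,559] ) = [ - 805/16, 290, 559,999.5]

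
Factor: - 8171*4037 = -11^1*367^1*8171^1 = -32986327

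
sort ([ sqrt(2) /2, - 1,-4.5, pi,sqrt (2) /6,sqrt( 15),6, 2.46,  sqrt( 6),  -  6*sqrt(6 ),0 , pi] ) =[ - 6*sqrt( 6 ), - 4.5, - 1, 0,sqrt( 2 ) /6,  sqrt(2) /2,sqrt ( 6), 2.46,pi,pi, sqrt( 15), 6]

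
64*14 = 896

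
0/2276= 0= 0.00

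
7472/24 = 934/3 = 311.33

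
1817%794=229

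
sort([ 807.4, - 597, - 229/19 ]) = [  -  597, - 229/19,807.4] 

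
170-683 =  - 513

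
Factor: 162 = 2^1*3^4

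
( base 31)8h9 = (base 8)20040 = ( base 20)10B4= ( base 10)8224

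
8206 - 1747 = 6459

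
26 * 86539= 2250014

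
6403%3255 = 3148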